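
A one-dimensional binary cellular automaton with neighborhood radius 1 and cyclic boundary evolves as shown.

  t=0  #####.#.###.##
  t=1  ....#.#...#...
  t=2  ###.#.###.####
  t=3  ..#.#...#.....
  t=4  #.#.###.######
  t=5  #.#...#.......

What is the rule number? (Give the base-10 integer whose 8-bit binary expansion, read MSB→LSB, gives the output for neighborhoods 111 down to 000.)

  [7] ### => .  t=0,i=0
  [6] ##. => #  t=0,i=4
  [5] #.# => .  t=0,i=5
  [4] #.. => #  t=1,i=7
  [3] .## => .  t=0,i=8
  [2] .#. => #  t=0,i=6
  [1] ..# => .  t=1,i=3
  [0] ... => #  t=1,i=0
  bits 01010101 = 85

85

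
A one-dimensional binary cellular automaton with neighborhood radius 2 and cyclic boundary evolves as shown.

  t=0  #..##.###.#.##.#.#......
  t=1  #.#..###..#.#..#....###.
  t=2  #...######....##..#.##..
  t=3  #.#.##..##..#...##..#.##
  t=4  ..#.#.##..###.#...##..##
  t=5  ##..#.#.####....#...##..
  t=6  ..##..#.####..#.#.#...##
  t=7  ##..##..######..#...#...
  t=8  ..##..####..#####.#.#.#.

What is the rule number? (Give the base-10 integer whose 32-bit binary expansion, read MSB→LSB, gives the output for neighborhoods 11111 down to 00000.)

  #####|.  b31=0 t=2,i=6
  ####.|#  b30=1 t=2,i=8
  ###.#|.  b29=0 t=0,i=8
  ###..|#  b28=1 t=1,i=7
  ##.##|#  b27=1 t=0,i=5
  ##.#.|.  b26=0 t=0,i=9
  ##..#|#  b25=1 t=1,i=8
  ##...|.  b24=0 t=2,i=10
  #.###|#  b23=1 t=0,i=6
  #.##.|#  b22=1 t=0,i=12
  #.#.#|#  b21=1 t=0,i=10
  #.#..|.  b20=0 t=0,i=17
  #..##|#  b19=1 t=0,i=2
  #..#.|#  b18=1 t=1,i=9
  #...#|#  b17=1 t=2,i=2
  #....|.  b16=0 t=0,i=19
  .####|#  b15=1 t=2,i=5
  .###.|#  b14=1 t=0,i=7
  .##.#|.  b13=0 t=0,i=4
  .##..|.  b12=0 t=2,i=15
  .#.##|.  b11=0 t=0,i=11
  .#.#.|.  b10=0 t=0,i=16
  .#..#|.  b9=0 t=0,i=1
  .#...|.  b8=0 t=0,i=18
  ..###|#  b7=1 t=1,i=5
  ..##.|.  b6=0 t=0,i=3
  ..#.#|.  b5=0 t=1,i=10
  ..#..|#  b4=1 t=0,i=0
  ...##|.  b3=0 t=1,i=19
  ...#.|.  b2=0 t=0,i=23
  ....#|#  b1=1 t=0,i=22
  .....|#  b0=1 t=0,i=20
  bits 01011010111011101100000010010011 = 1525596307

1525596307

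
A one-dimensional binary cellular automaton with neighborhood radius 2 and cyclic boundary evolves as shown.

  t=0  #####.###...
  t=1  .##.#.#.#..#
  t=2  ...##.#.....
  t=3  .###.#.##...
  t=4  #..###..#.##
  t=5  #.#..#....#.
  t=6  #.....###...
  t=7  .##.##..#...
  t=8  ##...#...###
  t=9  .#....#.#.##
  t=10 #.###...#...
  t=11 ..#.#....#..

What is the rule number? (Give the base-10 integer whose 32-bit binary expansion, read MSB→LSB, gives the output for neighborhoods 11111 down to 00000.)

3031011658

  [31] ##### => #  t=0,i=2
  [30] ####. => .  t=0,i=3
  [29] ###.# => #  t=0,i=4
  [28] ###.. => #  t=0,i=8
  [27] ##.## => .  t=0,i=5
  [26] ##.#. => #  t=1,i=3
  [25] ##..# => .  t=4,i=1
  [24] ##... => .  t=0,i=9
  [23] #.### => #  t=0,i=6
  [22] #.##. => .  t=1,i=1
  [21] #.#.# => #  t=1,i=4
  [20] #.#.. => .  t=1,i=8
  [19] #..## => #  t=4,i=2
  [18] #..#. => .  t=1,i=10
  [17] #...# => .  t=0,i=10
  [16] #.... => #  t=2,i=8
  [15] .#### => #  t=0,i=1
  [14] .###. => .  t=0,i=7
  [13] .##.# => .  t=1,i=2
  [12] .##.. => #  t=3,i=8
  [11] .#.## => .  t=1,i=0
  [10] .#.#. => .  t=1,i=5
  [9] .#..# => .  t=1,i=9
  [8] .#... => #  t=2,i=7
  [7] ..### => .  t=0,i=0
  [6] ..##. => #  t=2,i=3
  [5] ..#.# => .  t=1,i=11
  [4] ..#.. => .  t=5,i=5
  [3] ...## => #  t=0,i=11
  [2] ...#. => .  t=5,i=9
  [1] ....# => #  t=2,i=1
  [0] ..... => .  t=2,i=0
  bits 10110100101010011001000101001010 = 3031011658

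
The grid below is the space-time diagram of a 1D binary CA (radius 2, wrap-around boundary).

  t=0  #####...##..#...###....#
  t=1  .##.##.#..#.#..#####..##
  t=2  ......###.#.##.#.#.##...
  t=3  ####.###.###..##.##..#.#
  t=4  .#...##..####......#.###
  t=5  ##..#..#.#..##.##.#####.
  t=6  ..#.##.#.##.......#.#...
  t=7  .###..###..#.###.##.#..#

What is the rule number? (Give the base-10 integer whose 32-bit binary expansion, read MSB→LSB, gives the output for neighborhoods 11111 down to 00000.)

  [31] ##### => #  t=0,i=1
  [30] ####. => .  t=0,i=3
  [29] ###.# => .  t=2,i=8
  [28] ###.. => #  t=0,i=4
  [27] ##.## => .  t=1,i=0
  [26] ##.#. => #  t=1,i=6
  [25] ##..# => #  t=0,i=10
  [24] ##... => #  t=0,i=5
  [23] #.### => #  t=3,i=5
  [22] #.##. => .  t=1,i=1
  [21] #.#.# => #  t=2,i=10
  [20] #.#.. => #  t=1,i=7
  [19] #..## => .  t=1,i=14
  [18] #..#. => .  t=0,i=11
  [17] #...# => .  t=0,i=6
  [16] #.... => .  t=0,i=20
  [15] .#### => .  t=0,i=0
  [14] .###. => #  t=0,i=17
  [13] .##.# => .  t=1,i=2
  [12] .##.. => .  t=0,i=9
  [11] .#.## => #  t=2,i=11
  [10] .#.#. => .  t=1,i=11
  [9] .#..# => #  t=1,i=8
  [8] .#... => .  t=0,i=13
  [7] ..### => #  t=0,i=16
  [6] ..##. => .  t=0,i=8
  [5] ..#.# => #  t=1,i=10
  [4] ..#.. => #  t=0,i=12
  [3] ...## => #  t=0,i=7
  [2] ...#. => #  t=4,i=18
  [1] ....# => .  t=0,i=21
  [0] ..... => #  t=2,i=0
  bits 10010111101100000100101010111101 = 2544913085

2544913085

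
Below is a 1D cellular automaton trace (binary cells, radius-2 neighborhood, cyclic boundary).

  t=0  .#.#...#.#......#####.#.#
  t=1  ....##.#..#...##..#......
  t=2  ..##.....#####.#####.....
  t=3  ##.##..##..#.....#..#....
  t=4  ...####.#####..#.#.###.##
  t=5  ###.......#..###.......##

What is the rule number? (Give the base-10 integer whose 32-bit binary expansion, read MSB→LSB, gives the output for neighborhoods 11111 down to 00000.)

  #####|#  b31=1 t=0,i=18
  ####.|.  b30=0 t=0,i=19
  ###.#|.  b29=0 t=0,i=20
  ###..|.  b28=0 t=2,i=19
  ##.##|.  b27=0 t=2,i=14
  ##.#.|.  b26=0 t=0,i=21
  ##..#|#  b25=1 t=1,i=16
  ##...|#  b24=1 t=2,i=4
  #.###|.  b23=0 t=2,i=15
  #.##.|#  b22=1 t=3,i=3
  #.#.#|.  b21=0 t=0,i=1
  #.#..|.  b20=0 t=0,i=3
  #..##|#  b19=1 t=3,i=6
  #..#.|#  b18=1 t=1,i=9
  #...#|#  b17=1 t=0,i=5
  #....|.  b16=0 t=0,i=11
  .####|.  b15=0 t=0,i=17
  .###.|.  b14=0 t=4,i=20
  .##.#|.  b13=0 t=1,i=5
  .##..|#  b12=1 t=1,i=15
  .#.##|.  b11=0 t=4,i=18
  .#.#.|.  b10=0 t=0,i=0
  .#..#|.  b9=0 t=1,i=8
  .#...|#  b8=1 t=0,i=4
  ..###|.  b7=0 t=0,i=16
  ..##.|.  b6=0 t=1,i=4
  ..#.#|#  b5=1 t=0,i=7
  ..#..|#  b4=1 t=1,i=10
  ...##|#  b3=1 t=0,i=15
  ...#.|.  b2=0 t=0,i=6
  ....#|#  b1=1 t=0,i=14
  .....|.  b0=0 t=0,i=12
  bits 10000011010011100001000100111010 = 2202931514

2202931514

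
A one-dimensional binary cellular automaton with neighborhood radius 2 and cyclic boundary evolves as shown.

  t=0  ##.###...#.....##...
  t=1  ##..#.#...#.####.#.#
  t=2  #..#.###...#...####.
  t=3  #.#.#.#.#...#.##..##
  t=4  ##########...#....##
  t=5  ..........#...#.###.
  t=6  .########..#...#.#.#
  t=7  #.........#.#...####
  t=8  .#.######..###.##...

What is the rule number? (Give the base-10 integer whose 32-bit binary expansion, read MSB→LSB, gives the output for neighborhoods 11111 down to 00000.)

  nb #####: next=.  (t=4,i=0, bit31=0)
  nb ####.: next=.  (t=1,i=14, bit30=0)
  nb ###.#: next=#  (t=1,i=15, bit29=1)
  nb ###..: next=.  (t=0,i=5, bit28=0)
  nb ##.##: next=.  (t=0,i=2, bit27=0)
  nb ##.#.: next=#  (t=1,i=16, bit26=1)
  nb ##..#: next=.  (t=1,i=2, bit25=0)
  nb ##...: next=#  (t=0,i=6, bit24=1)
  nb #.###: next=.  (t=0,i=3, bit23=0)
  nb #.##.: next=.  (t=3,i=14, bit22=0)
  nb #.#.#: next=#  (t=1,i=17, bit21=1)
  nb #.#..: next=#  (t=1,i=6, bit20=1)
  nb #..##: next=.  (t=3,i=17, bit19=0)
  nb #..#.: next=#  (t=1,i=3, bit18=1)
  nb #...#: next=.  (t=0,i=7, bit17=0)
  nb #....: next=.  (t=0,i=11, bit16=0)
  nb .####: next=.  (t=1,i=13, bit15=0)
  nb .###.: next=#  (t=0,i=4, bit14=1)
  nb .##.#: next=#  (t=0,i=1, bit13=1)
  nb .##..: next=.  (t=0,i=16, bit12=0)
  nb .#.##: next=#  (t=1,i=11, bit11=1)
  nb .#.#.: next=#  (t=1,i=5, bit10=1)
  nb .#..#: next=.  (t=2,i=1, bit9=0)
  nb .#...: next=#  (t=0,i=10, bit8=1)
  nb ..###: next=#  (t=2,i=15, bit7=1)
  nb ..##.: next=#  (t=0,i=0, bit6=1)
  nb ..#.#: next=.  (t=1,i=4, bit5=0)
  nb ..#..: next=.  (t=0,i=9, bit4=0)
  nb ...##: next=#  (t=0,i=14, bit3=1)
  nb ...#.: next=.  (t=0,i=8, bit2=0)
  nb ....#: next=#  (t=0,i=13, bit1=1)
  nb .....: next=#  (t=0,i=12, bit0=1)
  bits 00100101001101000110110111001011 = 624192971

624192971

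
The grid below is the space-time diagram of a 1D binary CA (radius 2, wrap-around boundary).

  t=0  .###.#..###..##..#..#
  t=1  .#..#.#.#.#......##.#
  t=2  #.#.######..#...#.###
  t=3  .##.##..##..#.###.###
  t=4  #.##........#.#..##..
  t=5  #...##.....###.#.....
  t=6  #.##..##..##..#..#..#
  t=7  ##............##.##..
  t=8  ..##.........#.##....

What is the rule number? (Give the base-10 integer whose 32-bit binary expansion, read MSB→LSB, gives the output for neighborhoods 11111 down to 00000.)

  #####|.  b31=0 t=2,i=6
  ####.|#  b30=1 t=2,i=8
  ###.#|.  b29=0 t=0,i=3
  ###..|#  b28=1 t=0,i=10
  ##.##|#  b27=1 t=3,i=0
  ##.#.|#  b26=1 t=0,i=4
  ##..#|.  b25=0 t=0,i=11
  ##...|#  b24=1 t=4,i=4
  #.###|#  b23=1 t=0,i=1
  #.##.|.  b22=0 t=3,i=1
  #.#.#|#  b21=1 t=1,i=6
  #.#..|.  b20=0 t=0,i=5
  #..##|.  b19=0 t=0,i=7
  #..#.|.  b18=0 t=0,i=16
  #...#|#  b17=1 t=2,i=14
  #....|#  b16=1 t=1,i=12
  .####|#  b15=1 t=2,i=5
  .###.|.  b14=0 t=0,i=2
  .##.#|#  b13=1 t=1,i=18
  .##..|.  b12=0 t=0,i=14
  .#.##|.  b11=0 t=0,i=0
  .#.#.|#  b10=1 t=1,i=0
  .#..#|#  b9=1 t=0,i=6
  .#...|.  b8=0 t=1,i=11
  ..###|#  b7=1 t=0,i=8
  ..##.|.  b6=0 t=0,i=13
  ..#.#|#  b5=1 t=0,i=20
  ..#..|#  b4=1 t=0,i=17
  ...##|#  b3=1 t=1,i=16
  ...#.|#  b2=1 t=2,i=15
  ....#|.  b1=0 t=1,i=15
  .....|.  b0=0 t=1,i=13
  bits 01011101101000111010011010111100 = 1571006140

1571006140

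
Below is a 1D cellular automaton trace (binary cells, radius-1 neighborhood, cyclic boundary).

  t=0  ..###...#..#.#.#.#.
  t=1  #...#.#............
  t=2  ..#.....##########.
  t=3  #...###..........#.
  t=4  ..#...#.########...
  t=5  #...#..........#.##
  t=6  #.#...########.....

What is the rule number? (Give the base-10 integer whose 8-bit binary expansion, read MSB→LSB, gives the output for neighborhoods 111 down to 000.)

  ### -> .   bit 7 = 0  t=0,i=3
  ##. -> #   bit 6 = 1  t=0,i=4
  #.# -> .   bit 5 = 0  t=0,i=12
  #.. -> .   bit 4 = 0  t=0,i=5
  .## -> .   bit 3 = 0  t=0,i=2
  .#. -> .   bit 2 = 0  t=0,i=8
  ..# -> .   bit 1 = 0  t=0,i=1
  ... -> #   bit 0 = 1  t=0,i=0
  bits 01000001 = 65

65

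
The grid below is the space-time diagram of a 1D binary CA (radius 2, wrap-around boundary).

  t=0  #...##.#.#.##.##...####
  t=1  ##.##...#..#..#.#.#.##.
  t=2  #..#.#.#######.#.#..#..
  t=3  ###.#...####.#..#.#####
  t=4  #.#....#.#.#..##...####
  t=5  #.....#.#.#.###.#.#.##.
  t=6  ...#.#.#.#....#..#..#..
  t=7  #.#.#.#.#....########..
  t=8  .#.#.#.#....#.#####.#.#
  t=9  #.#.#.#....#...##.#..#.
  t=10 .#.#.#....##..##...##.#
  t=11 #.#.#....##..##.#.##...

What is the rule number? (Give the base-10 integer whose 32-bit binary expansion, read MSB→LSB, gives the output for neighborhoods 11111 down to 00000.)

  ##### -> #   bit 31 = 1  t=0,i=21
  ####. -> .   bit 30 = 0  t=0,i=22
  ###.# -> #   bit 29 = 1  t=2,i=13
  ###.. -> #   bit 28 = 1  t=0,i=0
  ##.## -> .   bit 27 = 0  t=0,i=13
  ##.#. -> .   bit 26 = 0  t=0,i=6
  ##..# -> .   bit 25 = 0  t=7,i=21
  ##... -> #   bit 24 = 1  t=0,i=1
  #.### -> .   bit 23 = 0  t=2,i=7
  #.##. -> #   bit 22 = 1  t=0,i=11
  #.#.# -> .   bit 21 = 0  t=0,i=7
  #.#.. -> .   bit 20 = 0  t=2,i=17
  #..## -> #   bit 19 = 1  t=4,i=13
  #..#. -> #   bit 18 = 1  t=1,i=10
  #...# -> .   bit 17 = 0  t=0,i=2
  #.... -> .   bit 16 = 0  t=4,i=4
  .#### -> #   bit 15 = 1  t=0,i=20
  .###. -> .   bit 14 = 0  t=5,i=13
  .##.# -> .   bit 13 = 0  t=0,i=5
  .##.. -> .   bit 12 = 0  t=0,i=15
  .#.## -> .   bit 11 = 0  t=0,i=10
  .#.#. -> #   bit 10 = 1  t=0,i=8
  .#..# -> #   bit 9 = 1  t=1,i=9
  .#... -> .   bit 8 = 0  t=3,i=5
  ..### -> .   bit 7 = 0  t=0,i=19
  ..##. -> #   bit 6 = 1  t=0,i=4
  ..#.# -> .   bit 5 = 0  t=1,i=14
  ..#.. -> #   bit 4 = 1  t=1,i=8
  ...## -> #   bit 3 = 1  t=0,i=3
  ...#. -> #   bit 2 = 1  t=1,i=7
  ....# -> .   bit 1 = 0  t=4,i=5
  ..... -> #   bit 0 = 1  t=5,i=3
  bits 10110001010011001000011001011101 = 2974582365

2974582365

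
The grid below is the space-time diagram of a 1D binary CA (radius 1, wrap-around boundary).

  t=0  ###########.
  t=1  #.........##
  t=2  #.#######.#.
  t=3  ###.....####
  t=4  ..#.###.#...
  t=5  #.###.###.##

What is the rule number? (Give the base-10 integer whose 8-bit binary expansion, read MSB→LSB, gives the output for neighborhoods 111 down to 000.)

109

  ###|.  b7=0 t=0,i=1
  ##.|#  b6=1 t=0,i=10
  #.#|#  b5=1 t=0,i=11
  #..|.  b4=0 t=1,i=1
  .##|#  b3=1 t=0,i=0
  .#.|#  b2=1 t=2,i=0
  ..#|.  b1=0 t=1,i=9
  ...|#  b0=1 t=1,i=2
  bits 01101101 = 109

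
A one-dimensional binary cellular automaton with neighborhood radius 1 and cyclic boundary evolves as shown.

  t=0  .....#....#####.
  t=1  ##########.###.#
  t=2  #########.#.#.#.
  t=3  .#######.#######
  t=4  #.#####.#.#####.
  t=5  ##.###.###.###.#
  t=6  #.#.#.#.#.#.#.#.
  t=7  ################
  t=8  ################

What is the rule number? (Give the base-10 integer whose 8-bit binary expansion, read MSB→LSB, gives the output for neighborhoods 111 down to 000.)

  ###|#  b7=1 t=0,i=11
  ##.|.  b6=0 t=0,i=14
  #.#|#  b5=1 t=1,i=10
  #..|#  b4=1 t=0,i=6
  .##|.  b3=0 t=0,i=10
  .#.|#  b2=1 t=0,i=5
  ..#|#  b1=1 t=0,i=4
  ...|#  b0=1 t=0,i=0
  bits 10110111 = 183

183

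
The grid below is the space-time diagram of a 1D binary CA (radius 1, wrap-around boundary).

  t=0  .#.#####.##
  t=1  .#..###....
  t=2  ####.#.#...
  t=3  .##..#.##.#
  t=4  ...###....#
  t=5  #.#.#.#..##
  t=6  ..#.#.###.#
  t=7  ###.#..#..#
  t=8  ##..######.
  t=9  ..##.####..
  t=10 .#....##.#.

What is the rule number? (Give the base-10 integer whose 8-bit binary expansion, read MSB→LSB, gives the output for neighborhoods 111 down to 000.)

150

  [7] ### => #  t=0,i=4
  [6] ##. => .  t=0,i=7
  [5] #.# => .  t=0,i=0
  [4] #.. => #  t=1,i=2
  [3] .## => .  t=0,i=3
  [2] .#. => #  t=0,i=1
  [1] ..# => #  t=1,i=0
  [0] ... => .  t=1,i=8
  bits 10010110 = 150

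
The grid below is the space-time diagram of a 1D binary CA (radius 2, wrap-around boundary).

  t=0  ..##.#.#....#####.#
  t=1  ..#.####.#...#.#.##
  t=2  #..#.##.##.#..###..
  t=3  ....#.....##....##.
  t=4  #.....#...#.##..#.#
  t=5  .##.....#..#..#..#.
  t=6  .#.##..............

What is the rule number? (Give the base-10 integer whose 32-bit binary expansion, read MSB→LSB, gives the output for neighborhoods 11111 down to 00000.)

  [31] ##### => .  t=0,i=14
  [30] ####. => #  t=0,i=15
  [29] ###.# => .  t=0,i=16
  [28] ###.. => #  t=2,i=16
  [27] ##.## => .  t=2,i=7
  [26] ##.#. => #  t=0,i=4
  [25] ##..# => #  t=1,i=0
  [24] ##... => #  t=3,i=12
  [23] #.### => .  t=1,i=4
  [22] #.##. => .  t=1,i=17
  [21] #.#.# => #  t=0,i=5
  [20] #.#.. => #  t=0,i=7
  [19] #..## => .  t=0,i=1
  [18] #..#. => .  t=1,i=1
  [17] #...# => #  t=1,i=11
  [16] #.... => #  t=0,i=9
  [15] .#### => #  t=0,i=13
  [14] .###. => .  t=2,i=15
  [13] .##.# => .  t=0,i=3
  [12] .##.. => .  t=1,i=18
  [11] .#.## => #  t=1,i=3
  [10] .#.#. => #  t=0,i=6
  [9] .#..# => .  t=0,i=0
  [8] .#... => .  t=0,i=8
  [7] ..### => .  t=0,i=12
  [6] ..##. => #  t=0,i=2
  [5] ..#.# => .  t=1,i=2
  [4] ..#.. => .  t=2,i=0
  [3] ...## => .  t=0,i=11
  [2] ...#. => .  t=1,i=12
  [1] ....# => .  t=0,i=10
  [0] ..... => .  t=3,i=1
  bits 01010111001100111000110001000000 = 1462996032

1462996032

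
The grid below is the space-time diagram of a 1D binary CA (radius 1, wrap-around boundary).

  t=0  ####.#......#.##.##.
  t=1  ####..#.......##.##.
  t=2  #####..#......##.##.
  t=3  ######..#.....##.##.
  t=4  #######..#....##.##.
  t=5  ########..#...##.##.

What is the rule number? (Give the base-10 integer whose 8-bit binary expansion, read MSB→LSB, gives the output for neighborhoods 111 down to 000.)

216

  [7] ### => #  t=0,i=1
  [6] ##. => #  t=0,i=3
  [5] #.# => .  t=0,i=4
  [4] #.. => #  t=0,i=6
  [3] .## => #  t=0,i=0
  [2] .#. => .  t=0,i=5
  [1] ..# => .  t=0,i=11
  [0] ... => .  t=0,i=7
  bits 11011000 = 216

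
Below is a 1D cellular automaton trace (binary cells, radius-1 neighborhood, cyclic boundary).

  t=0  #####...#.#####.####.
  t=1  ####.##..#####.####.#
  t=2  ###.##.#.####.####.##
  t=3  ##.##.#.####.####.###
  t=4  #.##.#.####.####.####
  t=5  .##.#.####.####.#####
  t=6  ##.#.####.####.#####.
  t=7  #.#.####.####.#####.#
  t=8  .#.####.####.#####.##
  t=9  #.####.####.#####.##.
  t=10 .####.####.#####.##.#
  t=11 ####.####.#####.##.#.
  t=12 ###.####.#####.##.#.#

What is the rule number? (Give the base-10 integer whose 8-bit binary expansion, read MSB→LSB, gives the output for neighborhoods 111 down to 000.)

  nb ###: next=#  (t=0,i=1, bit7=1)
  nb ##.: next=.  (t=0,i=4, bit6=0)
  nb #.#: next=#  (t=0,i=9, bit5=1)
  nb #..: next=#  (t=0,i=5, bit4=1)
  nb .##: next=#  (t=0,i=0, bit3=1)
  nb .#.: next=.  (t=0,i=8, bit2=0)
  nb ..#: next=.  (t=0,i=7, bit1=0)
  nb ...: next=#  (t=0,i=6, bit0=1)
  bits 10111001 = 185

185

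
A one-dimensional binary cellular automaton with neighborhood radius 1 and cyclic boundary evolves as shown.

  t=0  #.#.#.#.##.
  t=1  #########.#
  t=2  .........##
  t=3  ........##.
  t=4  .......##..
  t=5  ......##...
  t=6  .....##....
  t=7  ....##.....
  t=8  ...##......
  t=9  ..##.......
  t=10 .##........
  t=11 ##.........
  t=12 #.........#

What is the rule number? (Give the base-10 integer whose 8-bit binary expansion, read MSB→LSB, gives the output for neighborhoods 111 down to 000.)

46

  ###|.  b7=0 t=1,i=0
  ##.|.  b6=0 t=0,i=9
  #.#|#  b5=1 t=0,i=1
  #..|.  b4=0 t=2,i=0
  .##|#  b3=1 t=0,i=8
  .#.|#  b2=1 t=0,i=0
  ..#|#  b1=1 t=2,i=8
  ...|.  b0=0 t=2,i=1
  bits 00101110 = 46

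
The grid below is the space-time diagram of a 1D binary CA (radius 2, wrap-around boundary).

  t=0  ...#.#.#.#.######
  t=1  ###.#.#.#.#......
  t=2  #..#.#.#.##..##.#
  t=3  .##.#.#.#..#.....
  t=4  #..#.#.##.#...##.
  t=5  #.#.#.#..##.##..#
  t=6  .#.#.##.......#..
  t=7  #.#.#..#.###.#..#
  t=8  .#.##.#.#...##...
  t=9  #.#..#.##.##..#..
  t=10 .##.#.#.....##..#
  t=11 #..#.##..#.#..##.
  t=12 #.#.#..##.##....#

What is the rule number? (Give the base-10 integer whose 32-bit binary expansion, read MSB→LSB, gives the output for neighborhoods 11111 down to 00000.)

118885517

  ##### -> .   bit 31 = 0  t=0,i=13
  ####. -> .   bit 30 = 0  t=0,i=15
  ###.# -> .   bit 29 = 0  t=1,i=2
  ###.. -> .   bit 28 = 0  t=0,i=16
  ##.## -> .   bit 27 = 0  t=2,i=15
  ##.#. -> #   bit 26 = 1  t=1,i=3
  ##..# -> #   bit 25 = 1  t=2,i=1
  ##... -> #   bit 24 = 1  t=0,i=0
  #.### -> .   bit 23 = 0  t=0,i=11
  #.##. -> .   bit 22 = 0  t=2,i=9
  #.#.# -> .   bit 21 = 0  t=0,i=5
  #.#.. -> #   bit 20 = 1  t=1,i=10
  #..## -> .   bit 19 = 0  t=2,i=12
  #..#. -> #   bit 18 = 1  t=2,i=2
  #...# -> #   bit 17 = 1  t=0,i=1
  #.... -> .   bit 16 = 0  t=1,i=12
  .#### -> .   bit 15 = 0  t=0,i=12
  .###. -> .   bit 14 = 0  t=1,i=1
  .##.# -> .   bit 13 = 0  t=2,i=14
  .##.. -> .   bit 12 = 0  t=2,i=0
  .#.## -> #   bit 11 = 1  t=0,i=10
  .#.#. -> #   bit 10 = 1  t=0,i=4
  .#..# -> .   bit 9 = 0  t=3,i=9
  .#... -> .   bit 8 = 0  t=1,i=11
  ..### -> #   bit 7 = 1  t=1,i=0
  ..##. -> .   bit 6 = 0  t=2,i=13
  ..#.# -> .   bit 5 = 0  t=0,i=3
  ..#.. -> .   bit 4 = 0  t=3,i=11
  ...## -> #   bit 3 = 1  t=1,i=16
  ...#. -> #   bit 2 = 1  t=0,i=2
  ....# -> .   bit 1 = 0  t=1,i=15
  ..... -> #   bit 0 = 1  t=1,i=13
  bits 00000111000101100000110010001101 = 118885517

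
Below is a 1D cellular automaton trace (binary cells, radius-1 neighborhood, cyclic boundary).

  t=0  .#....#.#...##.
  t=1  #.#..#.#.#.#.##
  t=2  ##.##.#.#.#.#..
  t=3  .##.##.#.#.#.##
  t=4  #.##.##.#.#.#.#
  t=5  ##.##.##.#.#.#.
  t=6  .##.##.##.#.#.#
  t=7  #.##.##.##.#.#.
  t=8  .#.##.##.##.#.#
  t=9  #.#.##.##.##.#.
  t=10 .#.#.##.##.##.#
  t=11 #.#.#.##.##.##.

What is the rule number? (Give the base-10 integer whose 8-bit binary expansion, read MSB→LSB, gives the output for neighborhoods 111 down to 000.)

  ###|.  b7=0 t=1,i=14
  ##.|#  b6=1 t=0,i=13
  #.#|#  b5=1 t=0,i=7
  #..|#  b4=1 t=0,i=2
  .##|.  b3=0 t=0,i=12
  .#.|.  b2=0 t=0,i=1
  ..#|#  b1=1 t=0,i=0
  ...|.  b0=0 t=0,i=3
  bits 01110010 = 114

114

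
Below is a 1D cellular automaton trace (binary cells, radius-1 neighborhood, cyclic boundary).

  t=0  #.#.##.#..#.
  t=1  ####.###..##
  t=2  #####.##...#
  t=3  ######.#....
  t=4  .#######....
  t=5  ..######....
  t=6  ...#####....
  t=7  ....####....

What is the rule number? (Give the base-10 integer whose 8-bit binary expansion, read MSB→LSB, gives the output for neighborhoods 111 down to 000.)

  [7] ### => #  t=1,i=0
  [6] ##. => #  t=0,i=5
  [5] #.# => #  t=0,i=1
  [4] #.. => .  t=0,i=8
  [3] .## => .  t=0,i=4
  [2] .#. => #  t=0,i=0
  [1] ..# => .  t=0,i=9
  [0] ... => .  t=2,i=9
  bits 11100100 = 228

228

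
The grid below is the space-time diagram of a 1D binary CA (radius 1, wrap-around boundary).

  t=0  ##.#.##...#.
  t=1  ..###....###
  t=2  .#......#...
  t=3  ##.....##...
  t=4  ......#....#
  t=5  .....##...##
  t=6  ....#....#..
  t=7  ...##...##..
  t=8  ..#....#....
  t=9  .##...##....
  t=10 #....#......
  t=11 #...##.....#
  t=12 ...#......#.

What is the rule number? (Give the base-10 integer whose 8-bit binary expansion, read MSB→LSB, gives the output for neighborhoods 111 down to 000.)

38

  [7] ### => .  t=1,i=3
  [6] ##. => .  t=0,i=1
  [5] #.# => #  t=0,i=2
  [4] #.. => .  t=0,i=7
  [3] .## => .  t=0,i=0
  [2] .#. => #  t=0,i=3
  [1] ..# => #  t=0,i=9
  [0] ... => .  t=0,i=8
  bits 00100110 = 38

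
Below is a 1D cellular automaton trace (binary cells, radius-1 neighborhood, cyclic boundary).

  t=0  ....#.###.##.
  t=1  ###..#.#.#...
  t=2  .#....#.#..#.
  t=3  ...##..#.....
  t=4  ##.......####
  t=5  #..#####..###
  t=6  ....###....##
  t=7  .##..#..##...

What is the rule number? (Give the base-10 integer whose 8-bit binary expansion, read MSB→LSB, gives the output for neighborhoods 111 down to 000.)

161

  ### -> #   bit 7 = 1  t=0,i=7
  ##. -> .   bit 6 = 0  t=0,i=8
  #.# -> #   bit 5 = 1  t=0,i=5
  #.. -> .   bit 4 = 0  t=0,i=12
  .## -> .   bit 3 = 0  t=0,i=6
  .#. -> .   bit 2 = 0  t=0,i=4
  ..# -> .   bit 1 = 0  t=0,i=3
  ... -> #   bit 0 = 1  t=0,i=0
  bits 10100001 = 161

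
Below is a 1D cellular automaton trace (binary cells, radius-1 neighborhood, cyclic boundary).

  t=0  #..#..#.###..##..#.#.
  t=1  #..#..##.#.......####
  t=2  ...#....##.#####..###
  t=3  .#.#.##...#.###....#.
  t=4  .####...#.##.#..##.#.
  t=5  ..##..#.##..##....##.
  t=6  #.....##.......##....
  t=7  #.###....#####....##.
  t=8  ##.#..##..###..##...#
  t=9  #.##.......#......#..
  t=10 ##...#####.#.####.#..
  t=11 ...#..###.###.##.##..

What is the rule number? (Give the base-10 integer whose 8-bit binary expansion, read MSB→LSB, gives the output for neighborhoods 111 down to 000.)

165

  nb ###: next=#  (t=0,i=9, bit7=1)
  nb ##.: next=.  (t=0,i=10, bit6=0)
  nb #.#: next=#  (t=0,i=7, bit5=1)
  nb #..: next=.  (t=0,i=1, bit4=0)
  nb .##: next=.  (t=0,i=8, bit3=0)
  nb .#.: next=#  (t=0,i=0, bit2=1)
  nb ..#: next=.  (t=0,i=2, bit1=0)
  nb ...: next=#  (t=1,i=11, bit0=1)
  bits 10100101 = 165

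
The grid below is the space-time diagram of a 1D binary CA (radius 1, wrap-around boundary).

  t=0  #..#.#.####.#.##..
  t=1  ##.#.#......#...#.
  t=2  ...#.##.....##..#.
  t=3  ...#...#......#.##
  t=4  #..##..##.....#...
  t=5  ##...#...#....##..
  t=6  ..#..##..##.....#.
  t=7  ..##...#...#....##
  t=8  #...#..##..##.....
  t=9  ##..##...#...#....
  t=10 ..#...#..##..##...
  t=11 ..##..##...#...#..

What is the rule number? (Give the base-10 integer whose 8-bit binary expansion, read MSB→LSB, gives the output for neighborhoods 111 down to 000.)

  ### -> .   bit 7 = 0  t=0,i=8
  ##. -> .   bit 6 = 0  t=0,i=10
  #.# -> .   bit 5 = 0  t=0,i=4
  #.. -> #   bit 4 = 1  t=0,i=1
  .## -> .   bit 3 = 0  t=0,i=7
  .#. -> #   bit 2 = 1  t=0,i=0
  ..# -> .   bit 1 = 0  t=0,i=2
  ... -> .   bit 0 = 0  t=1,i=7
  bits 00010100 = 20

20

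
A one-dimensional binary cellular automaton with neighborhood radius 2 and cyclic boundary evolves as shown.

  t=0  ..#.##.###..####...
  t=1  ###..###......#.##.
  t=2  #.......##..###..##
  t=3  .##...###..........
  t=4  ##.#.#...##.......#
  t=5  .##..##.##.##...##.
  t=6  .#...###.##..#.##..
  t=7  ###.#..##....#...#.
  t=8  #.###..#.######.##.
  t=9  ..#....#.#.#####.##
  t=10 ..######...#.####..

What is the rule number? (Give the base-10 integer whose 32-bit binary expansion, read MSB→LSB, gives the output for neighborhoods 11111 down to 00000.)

3985711486

  [31] ##### => #  t=8,i=11
  [30] ####. => #  t=0,i=14
  [29] ###.# => #  t=4,i=1
  [28] ###.. => .  t=0,i=9
  [27] ##.## => #  t=0,i=6
  [26] ##.#. => #  t=4,i=2
  [25] ##..# => .  t=0,i=10
  [24] ##... => #  t=0,i=16
  [23] #.### => #  t=0,i=7
  [22] #.##. => .  t=0,i=4
  [21] #.#.# => .  t=4,i=3
  [20] #.#.. => #  t=4,i=5
  [19] #..## => .  t=0,i=11
  [18] #..#. => .  t=6,i=12
  [17] #...# => .  t=3,i=4
  [16] #.... => #  t=0,i=17
  [15] .#### => .  t=0,i=13
  [14] .###. => .  t=0,i=8
  [13] .##.# => #  t=0,i=5
  [12] .##.. => .  t=2,i=9
  [11] .#.## => .  t=0,i=3
  [10] .#.#. => .  t=4,i=4
  [9] .#..# => .  t=7,i=5
  [8] .#... => #  t=4,i=6
  [7] ..### => .  t=0,i=12
  [6] ..##. => #  t=2,i=8
  [5] ..#.# => #  t=0,i=2
  [4] ..#.. => #  t=6,i=1
  [3] ...## => #  t=2,i=7
  [2] ...#. => #  t=0,i=1
  [1] ....# => #  t=0,i=0
  [0] ..... => .  t=0,i=18
  bits 11101101100100010010000101111110 = 3985711486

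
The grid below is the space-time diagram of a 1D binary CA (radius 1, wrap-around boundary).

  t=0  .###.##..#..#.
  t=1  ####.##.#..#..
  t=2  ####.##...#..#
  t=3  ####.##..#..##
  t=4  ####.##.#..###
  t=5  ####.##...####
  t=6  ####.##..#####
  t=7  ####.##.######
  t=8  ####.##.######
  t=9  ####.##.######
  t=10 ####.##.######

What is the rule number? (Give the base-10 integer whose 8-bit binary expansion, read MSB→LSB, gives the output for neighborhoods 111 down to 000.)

202

  ### -> #   bit 7 = 1  t=0,i=2
  ##. -> #   bit 6 = 1  t=0,i=3
  #.# -> .   bit 5 = 0  t=0,i=4
  #.. -> .   bit 4 = 0  t=0,i=7
  .## -> #   bit 3 = 1  t=0,i=1
  .#. -> .   bit 2 = 0  t=0,i=9
  ..# -> #   bit 1 = 1  t=0,i=0
  ... -> .   bit 0 = 0  t=2,i=8
  bits 11001010 = 202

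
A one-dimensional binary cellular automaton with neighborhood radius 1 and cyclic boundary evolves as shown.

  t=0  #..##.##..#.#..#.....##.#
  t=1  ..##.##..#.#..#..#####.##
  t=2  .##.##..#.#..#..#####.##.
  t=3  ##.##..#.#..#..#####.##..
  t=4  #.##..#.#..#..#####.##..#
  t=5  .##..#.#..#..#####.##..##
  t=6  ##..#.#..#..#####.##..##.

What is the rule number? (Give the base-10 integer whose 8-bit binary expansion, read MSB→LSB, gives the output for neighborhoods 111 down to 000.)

171

  [7] ### => #  t=1,i=18
  [6] ##. => .  t=0,i=0
  [5] #.# => #  t=0,i=5
  [4] #.. => .  t=0,i=1
  [3] .## => #  t=0,i=3
  [2] .#. => .  t=0,i=10
  [1] ..# => #  t=0,i=2
  [0] ... => #  t=0,i=17
  bits 10101011 = 171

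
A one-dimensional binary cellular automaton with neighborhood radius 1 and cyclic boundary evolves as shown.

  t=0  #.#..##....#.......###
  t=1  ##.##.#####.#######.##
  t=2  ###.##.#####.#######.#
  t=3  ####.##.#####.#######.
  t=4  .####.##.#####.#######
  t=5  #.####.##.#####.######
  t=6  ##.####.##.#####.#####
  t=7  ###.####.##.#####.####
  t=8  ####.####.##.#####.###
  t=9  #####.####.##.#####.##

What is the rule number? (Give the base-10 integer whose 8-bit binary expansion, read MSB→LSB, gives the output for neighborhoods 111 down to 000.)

243

  nb ###: next=#  (t=0,i=20, bit7=1)
  nb ##.: next=#  (t=0,i=0, bit6=1)
  nb #.#: next=#  (t=0,i=1, bit5=1)
  nb #..: next=#  (t=0,i=3, bit4=1)
  nb .##: next=.  (t=0,i=5, bit3=0)
  nb .#.: next=.  (t=0,i=2, bit2=0)
  nb ..#: next=#  (t=0,i=4, bit1=1)
  nb ...: next=#  (t=0,i=8, bit0=1)
  bits 11110011 = 243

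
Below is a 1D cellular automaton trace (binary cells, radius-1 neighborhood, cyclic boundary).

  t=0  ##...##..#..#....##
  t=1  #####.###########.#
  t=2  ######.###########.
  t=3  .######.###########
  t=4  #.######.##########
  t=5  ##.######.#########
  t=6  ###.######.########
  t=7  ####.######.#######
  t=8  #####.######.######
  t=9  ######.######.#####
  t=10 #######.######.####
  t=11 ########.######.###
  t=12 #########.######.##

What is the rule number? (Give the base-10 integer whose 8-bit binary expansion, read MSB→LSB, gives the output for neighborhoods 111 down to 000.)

  [7] ### => #  t=0,i=0
  [6] ##. => #  t=0,i=1
  [5] #.# => #  t=1,i=5
  [4] #.. => #  t=0,i=2
  [3] .## => .  t=0,i=5
  [2] .#. => #  t=0,i=9
  [1] ..# => #  t=0,i=4
  [0] ... => #  t=0,i=3
  bits 11110111 = 247

247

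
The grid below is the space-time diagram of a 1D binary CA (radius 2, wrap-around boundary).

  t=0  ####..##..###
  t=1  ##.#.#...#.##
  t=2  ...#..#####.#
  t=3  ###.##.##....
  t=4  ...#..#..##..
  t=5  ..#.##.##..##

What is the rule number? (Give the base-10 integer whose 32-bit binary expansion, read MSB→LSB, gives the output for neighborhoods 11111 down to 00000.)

  #####|#  b31=1 t=0,i=0
  ####.|.  b30=0 t=0,i=2
  ###.#|.  b29=0 t=1,i=1
  ###..|#  b28=1 t=0,i=3
  ##.##|#  b27=1 t=3,i=3
  ##.#.|.  b26=0 t=1,i=2
  ##..#|.  b25=0 t=0,i=4
  ##...|#  b24=1 t=3,i=9
  #.###|.  b23=0 t=1,i=11
  #.##.|.  b22=0 t=3,i=4
  #.#.#|#  b21=1 t=1,i=3
  #.#..|.  b20=0 t=1,i=5
  #..##|#  b19=1 t=0,i=5
  #..#.|#  b18=1 t=4,i=5
  #...#|#  b17=1 t=1,i=7
  #....|#  b16=1 t=3,i=10
  .####|#  b15=1 t=0,i=11
  .###.|.  b14=0 t=3,i=1
  .##.#|.  b13=0 t=3,i=5
  .##..|.  b12=0 t=0,i=7
  .#.##|#  b11=1 t=1,i=10
  .#.#.|.  b10=0 t=1,i=4
  .#..#|#  b9=1 t=2,i=4
  .#...|#  b8=1 t=1,i=6
  ..###|.  b7=0 t=0,i=10
  ..##.|.  b6=0 t=0,i=6
  ..#.#|#  b5=1 t=1,i=9
  ..#..|.  b4=0 t=2,i=3
  ...##|.  b3=0 t=3,i=12
  ...#.|#  b2=1 t=1,i=8
  ....#|.  b1=0 t=3,i=11
  .....|.  b0=0 t=4,i=0
  bits 10011001001011111000101100100100 = 2570029860

2570029860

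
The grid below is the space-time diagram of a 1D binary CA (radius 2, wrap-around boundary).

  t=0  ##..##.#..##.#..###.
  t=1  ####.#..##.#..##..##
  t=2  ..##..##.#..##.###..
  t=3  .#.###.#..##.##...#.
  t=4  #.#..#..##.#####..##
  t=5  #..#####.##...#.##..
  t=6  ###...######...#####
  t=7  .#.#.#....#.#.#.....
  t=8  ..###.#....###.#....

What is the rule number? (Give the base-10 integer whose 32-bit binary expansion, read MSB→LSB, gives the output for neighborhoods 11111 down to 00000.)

  nb #####: next=.  (t=1,i=0, bit31=0)
  nb ####.: next=#  (t=1,i=2, bit30=1)
  nb ###.#: next=#  (t=0,i=18, bit29=1)
  nb ###..: next=.  (t=2,i=17, bit28=0)
  nb ##.##: next=#  (t=0,i=19, bit27=1)
  nb ##.#.: next=.  (t=0,i=6, bit26=0)
  nb ##..#: next=#  (t=0,i=2, bit25=1)
  nb ##...: next=#  (t=2,i=18, bit24=1)
  nb #.###: next=.  (t=2,i=15, bit23=0)
  nb #.##.: next=#  (t=0,i=0, bit22=1)
  nb #.#.#: next=#  (t=7,i=3, bit21=1)
  nb #.#..: next=.  (t=0,i=7, bit20=0)
  nb #..##: next=#  (t=0,i=3, bit19=1)
  nb #..#.: next=#  (t=3,i=0, bit18=1)
  nb #...#: next=.  (t=3,i=16, bit17=0)
  nb #....: next=.  (t=2,i=19, bit16=0)
  nb .####: next=.  (t=1,i=19, bit15=0)
  nb .###.: next=.  (t=0,i=17, bit14=0)
  nb .##.#: next=#  (t=0,i=5, bit13=1)
  nb .##..: next=#  (t=0,i=1, bit12=1)
  nb .#.##: next=#  (t=3,i=2, bit11=1)
  nb .#.#.: next=#  (t=7,i=2, bit10=1)
  nb .#..#: next=#  (t=0,i=8, bit9=1)
  nb .#...: next=#  (t=7,i=6, bit8=1)
  nb ..###: next=.  (t=0,i=16, bit7=0)
  nb ..##.: next=.  (t=0,i=4, bit6=0)
  nb ..#.#: next=.  (t=3,i=1, bit5=0)
  nb ..#..: next=#  (t=3,i=18, bit4=1)
  nb ...##: next=#  (t=2,i=1, bit3=1)
  nb ...#.: next=.  (t=3,i=17, bit2=0)
  nb ....#: next=.  (t=2,i=0, bit1=0)
  nb .....: next=.  (t=7,i=17, bit0=0)
  bits 01101011011011000011111100011000 = 1802256152

1802256152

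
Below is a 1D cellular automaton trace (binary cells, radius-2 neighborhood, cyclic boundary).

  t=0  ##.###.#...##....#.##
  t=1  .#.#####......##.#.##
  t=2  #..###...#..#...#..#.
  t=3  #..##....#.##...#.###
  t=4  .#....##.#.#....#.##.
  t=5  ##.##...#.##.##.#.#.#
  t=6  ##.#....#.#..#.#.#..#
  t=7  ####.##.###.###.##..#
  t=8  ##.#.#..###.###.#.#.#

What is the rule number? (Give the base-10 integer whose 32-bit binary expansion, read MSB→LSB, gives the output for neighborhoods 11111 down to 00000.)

2799027378

  ##### -> #   bit 31 = 1  t=1,i=5
  ####. -> .   bit 30 = 0  t=0,i=0
  ###.# -> #   bit 29 = 1  t=0,i=1
  ###.. -> .   bit 28 = 0  t=1,i=7
  ##.## -> .   bit 27 = 0  t=0,i=2
  ##.#. -> #   bit 26 = 1  t=0,i=6
  ##..# -> #   bit 25 = 1  t=3,i=1
  ##... -> .   bit 24 = 0  t=0,i=13
  #.### -> #   bit 23 = 1  t=0,i=3
  #.##. -> #   bit 22 = 1  t=1,i=19
  #.#.# -> .   bit 21 = 0  t=1,i=1
  #.#.. -> #   bit 20 = 1  t=0,i=7
  #..## -> .   bit 19 = 0  t=2,i=2
  #..#. -> #   bit 18 = 1  t=2,i=11
  #...# -> .   bit 17 = 0  t=0,i=9
  #.... -> #   bit 16 = 1  t=0,i=14
  .#### -> #   bit 15 = 1  t=0,i=20
  .###. -> #   bit 14 = 1  t=0,i=4
  .##.# -> .   bit 13 = 0  t=1,i=15
  .##.. -> .   bit 12 = 0  t=0,i=12
  .#.## -> .   bit 11 = 0  t=0,i=18
  .#.#. -> #   bit 10 = 1  t=2,i=20
  .#..# -> .   bit 9 = 0  t=2,i=1
  .#... -> .   bit 8 = 0  t=0,i=8
  ..### -> #   bit 7 = 1  t=2,i=3
  ..##. -> .   bit 6 = 0  t=0,i=11
  ..#.# -> #   bit 5 = 1  t=0,i=17
  ..#.. -> #   bit 4 = 1  t=2,i=9
  ...## -> .   bit 3 = 0  t=0,i=10
  ...#. -> .   bit 2 = 0  t=0,i=16
  ....# -> #   bit 1 = 1  t=0,i=15
  ..... -> .   bit 0 = 0  t=1,i=10
  bits 10100110110101011100010010110010 = 2799027378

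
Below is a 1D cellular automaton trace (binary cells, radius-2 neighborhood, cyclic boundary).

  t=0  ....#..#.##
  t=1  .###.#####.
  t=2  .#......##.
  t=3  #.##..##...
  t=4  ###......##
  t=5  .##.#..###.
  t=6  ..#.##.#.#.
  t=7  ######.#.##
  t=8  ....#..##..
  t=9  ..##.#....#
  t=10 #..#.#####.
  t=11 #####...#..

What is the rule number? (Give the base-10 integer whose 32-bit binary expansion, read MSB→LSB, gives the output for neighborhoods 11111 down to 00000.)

1349987246

  #####|.  b31=0 t=1,i=7
  ####.|#  b30=1 t=1,i=8
  ###.#|.  b29=0 t=1,i=3
  ###..|#  b28=1 t=1,i=9
  ##.##|.  b27=0 t=1,i=4
  ##.#.|.  b26=0 t=5,i=3
  ##..#|.  b25=0 t=1,i=10
  ##...|.  b24=0 t=0,i=0
  #.###|.  b23=0 t=1,i=5
  #.##.|#  b22=1 t=0,i=9
  #.#.#|#  b21=1 t=6,i=7
  #.#..|#  b20=1 t=5,i=4
  #..##|.  b19=0 t=1,i=0
  #..#.|#  b18=1 t=0,i=6
  #...#|#  b17=1 t=3,i=9
  #....|#  b16=1 t=0,i=1
  .####|.  b15=0 t=1,i=6
  .###.|.  b14=0 t=1,i=2
  .##.#|#  b13=1 t=5,i=2
  .##..|.  b12=0 t=0,i=10
  .#.##|#  b11=1 t=0,i=8
  .#.#.|.  b10=0 t=6,i=8
  .#..#|#  b9=1 t=0,i=5
  .#...|#  b8=1 t=2,i=2
  ..###|#  b7=1 t=1,i=1
  ..##.|.  b6=0 t=2,i=8
  ..#.#|#  b5=1 t=0,i=7
  ..#..|.  b4=0 t=0,i=4
  ...##|#  b3=1 t=2,i=7
  ...#.|#  b2=1 t=0,i=3
  ....#|#  b1=1 t=0,i=2
  .....|.  b0=0 t=2,i=4
  bits 01010000011101110010101110101110 = 1349987246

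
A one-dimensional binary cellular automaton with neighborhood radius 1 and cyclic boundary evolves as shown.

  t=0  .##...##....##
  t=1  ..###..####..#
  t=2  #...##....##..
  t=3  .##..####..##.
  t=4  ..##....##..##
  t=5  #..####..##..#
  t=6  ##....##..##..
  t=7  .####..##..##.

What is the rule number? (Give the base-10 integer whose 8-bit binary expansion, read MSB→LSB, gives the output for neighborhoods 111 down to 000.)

81

  [7] ### => .  t=1,i=3
  [6] ##. => #  t=0,i=2
  [5] #.# => .  t=0,i=0
  [4] #.. => #  t=0,i=3
  [3] .## => .  t=0,i=1
  [2] .#. => .  t=1,i=13
  [1] ..# => .  t=0,i=5
  [0] ... => #  t=0,i=4
  bits 01010001 = 81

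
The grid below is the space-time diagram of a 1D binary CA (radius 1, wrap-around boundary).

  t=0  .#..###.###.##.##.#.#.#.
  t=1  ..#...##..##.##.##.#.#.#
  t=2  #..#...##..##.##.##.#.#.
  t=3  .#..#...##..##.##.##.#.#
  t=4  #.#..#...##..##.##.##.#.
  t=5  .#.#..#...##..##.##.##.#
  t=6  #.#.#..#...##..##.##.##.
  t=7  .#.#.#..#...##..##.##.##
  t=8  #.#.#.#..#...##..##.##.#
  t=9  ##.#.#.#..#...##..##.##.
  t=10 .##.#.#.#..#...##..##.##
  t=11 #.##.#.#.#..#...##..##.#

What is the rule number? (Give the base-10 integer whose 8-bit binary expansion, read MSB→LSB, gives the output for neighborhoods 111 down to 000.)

112

  ### -> .   bit 7 = 0  t=0,i=5
  ##. -> #   bit 6 = 1  t=0,i=6
  #.# -> #   bit 5 = 1  t=0,i=7
  #.. -> #   bit 4 = 1  t=0,i=2
  .## -> .   bit 3 = 0  t=0,i=4
  .#. -> .   bit 2 = 0  t=0,i=1
  ..# -> .   bit 1 = 0  t=0,i=0
  ... -> .   bit 0 = 0  t=1,i=4
  bits 01110000 = 112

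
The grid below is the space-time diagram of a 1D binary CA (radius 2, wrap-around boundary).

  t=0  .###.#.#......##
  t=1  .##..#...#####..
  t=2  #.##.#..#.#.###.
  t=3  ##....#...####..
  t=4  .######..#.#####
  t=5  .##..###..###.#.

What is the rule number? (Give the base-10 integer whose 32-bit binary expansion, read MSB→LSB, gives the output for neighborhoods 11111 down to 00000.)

1403640351

  [31] ##### => .  t=1,i=11
  [30] ####. => #  t=1,i=12
  [29] ###.# => .  t=0,i=3
  [28] ###.. => #  t=1,i=13
  [27] ##.## => .  t=0,i=0
  [26] ##.#. => .  t=0,i=4
  [25] ##..# => #  t=1,i=3
  [24] ##... => #  t=1,i=14
  [23] #.### => #  t=0,i=1
  [22] #.##. => .  t=2,i=2
  [21] #.#.# => #  t=0,i=5
  [20] #.#.. => .  t=0,i=7
  [19] #..## => #  t=3,i=15
  [18] #..#. => .  t=1,i=4
  [17] #...# => .  t=1,i=7
  [16] #.... => #  t=0,i=9
  [15] .#### => #  t=1,i=10
  [14] .###. => #  t=0,i=2
  [13] .##.# => .  t=0,i=15
  [12] .##.. => #  t=1,i=2
  [11] .#.## => #  t=2,i=1
  [10] .#.#. => .  t=0,i=6
  [9] .#..# => #  t=2,i=6
  [8] .#... => .  t=0,i=8
  [7] ..### => .  t=1,i=9
  [6] ..##. => .  t=0,i=14
  [5] ..#.# => .  t=2,i=8
  [4] ..#.. => #  t=1,i=5
  [3] ...## => #  t=0,i=13
  [2] ...#. => #  t=3,i=5
  [1] ....# => #  t=0,i=12
  [0] ..... => #  t=0,i=10
  bits 01010011101010011101101000011111 = 1403640351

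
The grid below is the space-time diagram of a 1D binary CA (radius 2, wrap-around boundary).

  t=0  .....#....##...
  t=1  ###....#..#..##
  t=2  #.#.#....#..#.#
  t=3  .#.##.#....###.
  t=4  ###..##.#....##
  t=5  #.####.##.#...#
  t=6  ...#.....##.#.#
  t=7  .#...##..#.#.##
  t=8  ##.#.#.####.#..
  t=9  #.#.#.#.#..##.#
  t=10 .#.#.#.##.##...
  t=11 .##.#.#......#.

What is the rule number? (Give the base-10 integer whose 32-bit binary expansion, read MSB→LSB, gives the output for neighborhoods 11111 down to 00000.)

2518649953

  #####|#  b31=1 t=1,i=0
  ####.|.  b30=0 t=1,i=1
  ###.#|.  b29=0 t=5,i=5
  ###..|#  b28=1 t=1,i=2
  ##.##|.  b27=0 t=5,i=1
  ##.#.|#  b26=1 t=2,i=1
  ##..#|#  b25=1 t=3,i=14
  ##...|.  b24=0 t=0,i=12
  #.###|.  b23=0 t=5,i=2
  #.##.|.  b22=0 t=2,i=14
  #.#.#|.  b21=0 t=2,i=2
  #.#..|#  b20=1 t=2,i=4
  #..##|#  b19=1 t=1,i=12
  #..#.|#  b18=1 t=1,i=9
  #...#|#  b17=1 t=5,i=12
  #....|#  b16=1 t=0,i=7
  .####|#  b15=1 t=1,i=14
  .###.|.  b14=0 t=3,i=12
  .##.#|.  b13=0 t=2,i=0
  .##..|.  b12=0 t=0,i=11
  .#.##|#  b11=1 t=2,i=13
  .#.#.|#  b10=1 t=2,i=3
  .#..#|.  b9=0 t=1,i=8
  .#...|.  b8=0 t=0,i=6
  ..###|.  b7=0 t=1,i=13
  ..##.|#  b6=1 t=0,i=10
  ..#.#|#  b5=1 t=2,i=12
  ..#..|.  b4=0 t=0,i=5
  ...##|.  b3=0 t=0,i=9
  ...#.|.  b2=0 t=0,i=4
  ....#|.  b1=0 t=0,i=3
  .....|#  b0=1 t=0,i=0
  bits 10010110000111111000110001100001 = 2518649953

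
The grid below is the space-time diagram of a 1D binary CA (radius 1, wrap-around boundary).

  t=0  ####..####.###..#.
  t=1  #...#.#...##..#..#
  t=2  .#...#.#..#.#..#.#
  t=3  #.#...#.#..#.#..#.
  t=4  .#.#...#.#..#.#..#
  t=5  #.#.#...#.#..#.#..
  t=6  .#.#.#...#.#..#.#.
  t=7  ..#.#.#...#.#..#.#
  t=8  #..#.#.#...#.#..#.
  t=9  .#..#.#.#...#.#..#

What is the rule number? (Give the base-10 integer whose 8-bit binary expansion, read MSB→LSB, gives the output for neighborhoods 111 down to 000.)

  [7] ### => .  t=0,i=1
  [6] ##. => .  t=0,i=3
  [5] #.# => #  t=0,i=10
  [4] #.. => #  t=0,i=4
  [3] .## => #  t=0,i=0
  [2] .#. => .  t=0,i=16
  [1] ..# => .  t=0,i=5
  [0] ... => .  t=1,i=2
  bits 00111000 = 56

56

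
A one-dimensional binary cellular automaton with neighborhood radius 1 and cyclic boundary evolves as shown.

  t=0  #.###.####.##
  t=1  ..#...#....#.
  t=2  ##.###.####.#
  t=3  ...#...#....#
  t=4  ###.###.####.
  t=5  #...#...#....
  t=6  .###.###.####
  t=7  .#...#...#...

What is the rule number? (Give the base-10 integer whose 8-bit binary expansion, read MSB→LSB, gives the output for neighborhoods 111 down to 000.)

27

  nb ###: next=.  (t=0,i=3, bit7=0)
  nb ##.: next=.  (t=0,i=0, bit6=0)
  nb #.#: next=.  (t=0,i=1, bit5=0)
  nb #..: next=#  (t=1,i=3, bit4=1)
  nb .##: next=#  (t=0,i=2, bit3=1)
  nb .#.: next=.  (t=1,i=2, bit2=0)
  nb ..#: next=#  (t=1,i=1, bit1=1)
  nb ...: next=#  (t=1,i=0, bit0=1)
  bits 00011011 = 27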